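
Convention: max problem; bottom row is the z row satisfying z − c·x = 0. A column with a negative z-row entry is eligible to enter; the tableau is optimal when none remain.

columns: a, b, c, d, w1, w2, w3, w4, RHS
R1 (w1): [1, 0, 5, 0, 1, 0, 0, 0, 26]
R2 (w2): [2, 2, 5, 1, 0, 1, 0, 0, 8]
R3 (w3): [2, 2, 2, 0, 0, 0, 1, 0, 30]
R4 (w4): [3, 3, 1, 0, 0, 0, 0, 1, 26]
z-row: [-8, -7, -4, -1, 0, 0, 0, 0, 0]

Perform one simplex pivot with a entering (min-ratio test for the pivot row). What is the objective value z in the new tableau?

Ratio test on column a — row 1: 26/1 = 26; row 2: 8/2 = 4; row 3: 30/2 = 15; row 4: 26/3 = 26/3. Minimum is 4 at row 2 (w2 leaves); pivot element 2.
Pivot on row 2; the z-row RHS becomes 0 − (-8)·4 = 32.

32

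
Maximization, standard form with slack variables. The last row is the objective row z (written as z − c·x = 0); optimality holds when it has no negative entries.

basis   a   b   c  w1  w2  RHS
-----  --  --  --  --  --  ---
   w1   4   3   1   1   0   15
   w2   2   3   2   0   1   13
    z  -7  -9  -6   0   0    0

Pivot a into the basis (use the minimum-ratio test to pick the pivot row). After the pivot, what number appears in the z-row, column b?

-15/4

Ratio test on column a — row 1: 15/4 = 15/4; row 2: 13/2 = 13/2. Minimum is 15/4 at row 1 (w1 leaves); pivot element 4.
Divide row 1 by 4; eliminate column a from the other rows.
z-row update in column b: -9 − (-7)·(3/4) = -15/4.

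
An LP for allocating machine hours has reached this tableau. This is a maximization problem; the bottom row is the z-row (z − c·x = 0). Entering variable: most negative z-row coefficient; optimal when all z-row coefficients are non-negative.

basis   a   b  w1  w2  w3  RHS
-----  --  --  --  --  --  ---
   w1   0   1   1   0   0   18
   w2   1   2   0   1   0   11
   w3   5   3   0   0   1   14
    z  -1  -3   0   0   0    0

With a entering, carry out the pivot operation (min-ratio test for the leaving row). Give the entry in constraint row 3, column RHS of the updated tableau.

Ratio test on column a — row 1: entry 0 ≤ 0; row 2: 11/1 = 11; row 3: 14/5 = 14/5. Minimum is 14/5 at row 3 (w3 leaves); pivot element 5.
Divide row 3 by 5; eliminate column a from the other rows.
In the new row 3, the RHS entry is the old entry divided by the pivot: 14/5 = 14/5.

14/5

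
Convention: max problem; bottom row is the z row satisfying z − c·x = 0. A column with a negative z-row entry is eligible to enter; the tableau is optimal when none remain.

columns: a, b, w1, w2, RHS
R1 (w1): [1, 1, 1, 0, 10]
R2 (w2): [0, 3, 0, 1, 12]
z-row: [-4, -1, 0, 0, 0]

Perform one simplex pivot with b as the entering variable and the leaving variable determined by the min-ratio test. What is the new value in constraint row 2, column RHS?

Ratio test on column b — row 1: 10/1 = 10; row 2: 12/3 = 4. Minimum is 4 at row 2 (w2 leaves); pivot element 3.
Divide row 2 by 3; eliminate column b from the other rows.
In the new row 2, the RHS entry is the old entry divided by the pivot: 12/3 = 4.

4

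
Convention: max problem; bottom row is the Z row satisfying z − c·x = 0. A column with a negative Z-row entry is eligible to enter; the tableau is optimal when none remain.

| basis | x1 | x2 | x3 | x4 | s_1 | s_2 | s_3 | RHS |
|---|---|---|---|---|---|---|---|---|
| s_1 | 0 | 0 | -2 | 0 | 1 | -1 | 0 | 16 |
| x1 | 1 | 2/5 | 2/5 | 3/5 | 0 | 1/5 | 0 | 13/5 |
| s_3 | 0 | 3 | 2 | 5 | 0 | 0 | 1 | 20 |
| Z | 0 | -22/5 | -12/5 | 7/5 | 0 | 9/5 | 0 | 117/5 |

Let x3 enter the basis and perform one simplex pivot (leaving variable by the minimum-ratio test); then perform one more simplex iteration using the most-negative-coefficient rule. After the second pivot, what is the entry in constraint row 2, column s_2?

1/2

Ratio test on column x3 — row 1: entry -2 ≤ 0; row 2: (13/5)/(2/5) = 13/2; row 3: 20/2 = 10. Minimum is 13/2 at row 2 (x1 leaves); pivot element 2/5.
Divide row 2 by 2/5; eliminate column x3 from the other rows.
Second iteration: most negative Z-row entry is -2 in column x2, so x2 enters.
Ratio test on column x2 — row 1: 29/2 = 29/2; row 2: (13/2)/1 = 13/2; row 3: 7/1 = 7. Minimum is 13/2 at row 2 (x3 leaves); pivot element 1.
Divide row 2 by 1; eliminate column x2 from the other rows.
After both pivots, the entry at constraint row 2, column s_2 is 1/2.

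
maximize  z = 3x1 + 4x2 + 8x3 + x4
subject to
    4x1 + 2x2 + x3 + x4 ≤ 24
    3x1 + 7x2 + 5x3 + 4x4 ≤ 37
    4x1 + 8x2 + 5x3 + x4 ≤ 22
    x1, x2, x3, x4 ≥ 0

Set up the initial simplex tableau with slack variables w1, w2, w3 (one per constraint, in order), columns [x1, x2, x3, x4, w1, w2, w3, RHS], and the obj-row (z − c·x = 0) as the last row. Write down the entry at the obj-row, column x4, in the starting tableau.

-1

The obj-row carries the negated objective coefficients: the x4 entry is -1.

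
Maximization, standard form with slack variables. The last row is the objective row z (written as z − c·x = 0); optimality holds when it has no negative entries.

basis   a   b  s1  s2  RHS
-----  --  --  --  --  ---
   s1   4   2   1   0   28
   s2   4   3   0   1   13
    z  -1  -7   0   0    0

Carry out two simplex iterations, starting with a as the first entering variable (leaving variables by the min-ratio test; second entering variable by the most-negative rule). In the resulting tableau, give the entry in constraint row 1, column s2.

-2/3

Ratio test on column a — row 1: 28/4 = 7; row 2: 13/4 = 13/4. Minimum is 13/4 at row 2 (s2 leaves); pivot element 4.
Divide row 2 by 4; eliminate column a from the other rows.
Second iteration: most negative z-row entry is -25/4 in column b, so b enters.
Ratio test on column b — row 1: entry -1 ≤ 0; row 2: (13/4)/(3/4) = 13/3. Minimum is 13/3 at row 2 (a leaves); pivot element 3/4.
Divide row 2 by 3/4; eliminate column b from the other rows.
After both pivots, the entry at constraint row 1, column s2 is -2/3.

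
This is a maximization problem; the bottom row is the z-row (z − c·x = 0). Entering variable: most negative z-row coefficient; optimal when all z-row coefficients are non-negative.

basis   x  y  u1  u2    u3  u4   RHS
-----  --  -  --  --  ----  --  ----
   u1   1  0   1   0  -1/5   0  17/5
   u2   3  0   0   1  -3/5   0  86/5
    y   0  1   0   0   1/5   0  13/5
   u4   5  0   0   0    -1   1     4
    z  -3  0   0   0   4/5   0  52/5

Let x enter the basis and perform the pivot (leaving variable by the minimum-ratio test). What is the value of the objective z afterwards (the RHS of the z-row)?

Ratio test on column x — row 1: (17/5)/1 = 17/5; row 2: (86/5)/3 = 86/15; row 3: entry 0 ≤ 0; row 4: 4/5 = 4/5. Minimum is 4/5 at row 4 (u4 leaves); pivot element 5.
Pivot on row 4; the z-row RHS becomes 52/5 − (-3)·(4/5) = 64/5.

64/5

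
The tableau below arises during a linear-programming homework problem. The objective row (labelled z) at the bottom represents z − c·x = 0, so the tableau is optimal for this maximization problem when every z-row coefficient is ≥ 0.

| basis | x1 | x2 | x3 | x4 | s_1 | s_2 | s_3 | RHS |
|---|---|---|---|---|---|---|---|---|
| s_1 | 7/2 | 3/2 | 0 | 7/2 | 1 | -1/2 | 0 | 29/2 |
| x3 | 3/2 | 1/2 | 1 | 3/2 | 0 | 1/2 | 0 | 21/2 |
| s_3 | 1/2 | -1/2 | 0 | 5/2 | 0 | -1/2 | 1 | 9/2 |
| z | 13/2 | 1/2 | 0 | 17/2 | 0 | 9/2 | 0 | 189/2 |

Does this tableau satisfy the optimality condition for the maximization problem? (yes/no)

Every z-row coefficient is ≥ 0, so the tableau is optimal.

yes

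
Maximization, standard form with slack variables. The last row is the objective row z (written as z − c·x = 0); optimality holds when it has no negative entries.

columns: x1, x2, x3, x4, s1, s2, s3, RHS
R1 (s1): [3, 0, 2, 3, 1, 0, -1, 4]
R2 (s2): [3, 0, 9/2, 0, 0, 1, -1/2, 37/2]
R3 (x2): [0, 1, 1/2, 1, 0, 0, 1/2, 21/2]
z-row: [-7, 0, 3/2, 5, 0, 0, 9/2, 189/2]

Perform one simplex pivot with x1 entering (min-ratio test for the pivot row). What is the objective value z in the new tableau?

623/6

Ratio test on column x1 — row 1: 4/3 = 4/3; row 2: (37/2)/3 = 37/6; row 3: entry 0 ≤ 0. Minimum is 4/3 at row 1 (s1 leaves); pivot element 3.
Pivot on row 1; the z-row RHS becomes 189/2 − (-7)·(4/3) = 623/6.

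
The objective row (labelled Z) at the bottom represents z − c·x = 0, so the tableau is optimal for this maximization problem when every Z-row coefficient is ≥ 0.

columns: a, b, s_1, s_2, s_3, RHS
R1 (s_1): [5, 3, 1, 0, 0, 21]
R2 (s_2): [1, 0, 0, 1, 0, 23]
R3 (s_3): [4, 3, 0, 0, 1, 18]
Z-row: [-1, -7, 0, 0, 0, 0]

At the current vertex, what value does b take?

0

b is not in the basis, so in the current basic feasible solution b = 0.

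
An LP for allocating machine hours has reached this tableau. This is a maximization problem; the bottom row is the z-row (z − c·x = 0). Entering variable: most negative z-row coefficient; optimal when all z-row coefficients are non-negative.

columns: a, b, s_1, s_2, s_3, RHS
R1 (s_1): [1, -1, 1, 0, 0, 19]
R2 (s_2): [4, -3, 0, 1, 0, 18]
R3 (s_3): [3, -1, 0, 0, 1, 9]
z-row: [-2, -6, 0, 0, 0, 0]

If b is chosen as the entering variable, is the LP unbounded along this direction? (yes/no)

Every constraint-row entry in column b is ≤ 0, so increasing b is unbounded.

yes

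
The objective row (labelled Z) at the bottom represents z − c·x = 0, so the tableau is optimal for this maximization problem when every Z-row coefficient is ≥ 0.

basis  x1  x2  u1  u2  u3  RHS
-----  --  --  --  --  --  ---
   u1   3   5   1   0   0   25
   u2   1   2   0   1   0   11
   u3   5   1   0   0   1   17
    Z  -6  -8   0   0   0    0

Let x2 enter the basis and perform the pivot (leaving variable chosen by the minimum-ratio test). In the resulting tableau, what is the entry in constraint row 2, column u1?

Ratio test on column x2 — row 1: 25/5 = 5; row 2: 11/2 = 11/2; row 3: 17/1 = 17. Minimum is 5 at row 1 (u1 leaves); pivot element 5.
Divide row 1 by 5; eliminate column x2 from the other rows.
Row 2 update in column u1: 0 − 2·(1/5) = -2/5.

-2/5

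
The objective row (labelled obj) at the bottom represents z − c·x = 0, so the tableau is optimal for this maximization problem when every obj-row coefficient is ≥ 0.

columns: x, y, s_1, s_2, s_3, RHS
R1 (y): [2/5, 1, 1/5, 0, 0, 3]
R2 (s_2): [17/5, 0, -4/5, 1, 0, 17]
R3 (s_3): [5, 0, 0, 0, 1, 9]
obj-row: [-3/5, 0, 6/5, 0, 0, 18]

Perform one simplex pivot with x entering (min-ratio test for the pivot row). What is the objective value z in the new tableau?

Ratio test on column x — row 1: 3/(2/5) = 15/2; row 2: 17/(17/5) = 5; row 3: 9/5 = 9/5. Minimum is 9/5 at row 3 (s_3 leaves); pivot element 5.
Pivot on row 3; the obj-row RHS becomes 18 − (-3/5)·(9/5) = 477/25.

477/25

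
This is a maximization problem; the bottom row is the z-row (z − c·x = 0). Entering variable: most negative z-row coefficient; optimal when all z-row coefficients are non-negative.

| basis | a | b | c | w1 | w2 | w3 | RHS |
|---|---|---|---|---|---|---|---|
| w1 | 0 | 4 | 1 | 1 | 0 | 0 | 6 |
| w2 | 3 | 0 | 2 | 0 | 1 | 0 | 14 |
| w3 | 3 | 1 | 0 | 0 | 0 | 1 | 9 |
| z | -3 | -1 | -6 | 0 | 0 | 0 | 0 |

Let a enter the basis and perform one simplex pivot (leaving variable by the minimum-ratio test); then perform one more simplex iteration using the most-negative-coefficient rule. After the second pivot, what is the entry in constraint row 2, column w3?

Ratio test on column a — row 1: entry 0 ≤ 0; row 2: 14/3 = 14/3; row 3: 9/3 = 3. Minimum is 3 at row 3 (w3 leaves); pivot element 3.
Divide row 3 by 3; eliminate column a from the other rows.
Second iteration: most negative z-row entry is -6 in column c, so c enters.
Ratio test on column c — row 1: 6/1 = 6; row 2: 5/2 = 5/2; row 3: entry 0 ≤ 0. Minimum is 5/2 at row 2 (w2 leaves); pivot element 2.
Divide row 2 by 2; eliminate column c from the other rows.
After both pivots, the entry at constraint row 2, column w3 is -1/2.

-1/2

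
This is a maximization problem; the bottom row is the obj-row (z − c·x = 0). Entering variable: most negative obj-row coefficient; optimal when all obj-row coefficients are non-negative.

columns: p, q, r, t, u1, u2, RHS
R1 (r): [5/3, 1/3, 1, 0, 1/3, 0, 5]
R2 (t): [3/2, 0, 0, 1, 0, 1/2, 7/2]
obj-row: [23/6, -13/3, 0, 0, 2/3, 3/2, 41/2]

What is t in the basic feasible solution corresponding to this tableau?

7/2

t is basic (row 2); its value is the RHS of that row, 7/2.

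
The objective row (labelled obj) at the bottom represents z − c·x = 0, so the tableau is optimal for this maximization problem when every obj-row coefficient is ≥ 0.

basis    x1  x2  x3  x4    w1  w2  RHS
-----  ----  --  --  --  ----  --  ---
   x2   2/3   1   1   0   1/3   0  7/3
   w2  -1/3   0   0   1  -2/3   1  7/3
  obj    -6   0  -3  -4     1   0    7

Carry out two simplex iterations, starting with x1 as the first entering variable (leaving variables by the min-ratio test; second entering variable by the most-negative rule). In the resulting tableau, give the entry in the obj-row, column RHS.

42

Ratio test on column x1 — row 1: (7/3)/(2/3) = 7/2; row 2: entry -1/3 ≤ 0. Minimum is 7/2 at row 1 (x2 leaves); pivot element 2/3.
Divide row 1 by 2/3; eliminate column x1 from the other rows.
Second iteration: most negative obj-row entry is -4 in column x4, so x4 enters.
Ratio test on column x4 — row 1: entry 0 ≤ 0; row 2: (7/2)/1 = 7/2. Minimum is 7/2 at row 2 (w2 leaves); pivot element 1.
Divide row 2 by 1; eliminate column x4 from the other rows.
After both pivots, the entry at the obj-row, column RHS is 42.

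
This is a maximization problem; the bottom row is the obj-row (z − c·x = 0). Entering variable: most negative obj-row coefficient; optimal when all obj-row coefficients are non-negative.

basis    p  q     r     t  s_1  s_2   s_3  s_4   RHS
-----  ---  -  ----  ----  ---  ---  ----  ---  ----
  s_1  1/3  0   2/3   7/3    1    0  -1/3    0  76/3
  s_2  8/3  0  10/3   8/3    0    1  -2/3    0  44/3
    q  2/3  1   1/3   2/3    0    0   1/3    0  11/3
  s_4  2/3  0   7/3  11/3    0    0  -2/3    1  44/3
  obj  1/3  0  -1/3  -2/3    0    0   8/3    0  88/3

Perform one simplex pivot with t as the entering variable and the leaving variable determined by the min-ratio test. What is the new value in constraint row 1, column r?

Ratio test on column t — row 1: (76/3)/(7/3) = 76/7; row 2: (44/3)/(8/3) = 11/2; row 3: (11/3)/(2/3) = 11/2; row 4: (44/3)/(11/3) = 4. Minimum is 4 at row 4 (s_4 leaves); pivot element 11/3.
Divide row 4 by 11/3; eliminate column t from the other rows.
Row 1 update in column r: 2/3 − (7/3)·(7/11) = -9/11.

-9/11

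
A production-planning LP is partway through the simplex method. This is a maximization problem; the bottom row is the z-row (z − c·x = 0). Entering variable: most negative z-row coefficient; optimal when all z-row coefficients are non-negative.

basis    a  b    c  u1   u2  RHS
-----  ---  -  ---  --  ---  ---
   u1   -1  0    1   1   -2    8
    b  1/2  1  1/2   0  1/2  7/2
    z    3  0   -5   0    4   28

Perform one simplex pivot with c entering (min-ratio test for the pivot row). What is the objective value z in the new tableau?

Ratio test on column c — row 1: 8/1 = 8; row 2: (7/2)/(1/2) = 7. Minimum is 7 at row 2 (b leaves); pivot element 1/2.
Pivot on row 2; the z-row RHS becomes 28 − (-5)·7 = 63.

63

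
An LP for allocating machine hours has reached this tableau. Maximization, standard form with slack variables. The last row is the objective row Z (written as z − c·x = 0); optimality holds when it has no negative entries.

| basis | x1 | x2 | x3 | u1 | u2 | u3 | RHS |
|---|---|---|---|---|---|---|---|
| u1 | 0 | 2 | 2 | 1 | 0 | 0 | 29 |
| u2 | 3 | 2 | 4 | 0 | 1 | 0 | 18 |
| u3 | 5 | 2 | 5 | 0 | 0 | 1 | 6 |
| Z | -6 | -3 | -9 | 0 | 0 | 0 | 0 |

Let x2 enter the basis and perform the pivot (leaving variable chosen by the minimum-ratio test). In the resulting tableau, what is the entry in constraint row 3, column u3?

Ratio test on column x2 — row 1: 29/2 = 29/2; row 2: 18/2 = 9; row 3: 6/2 = 3. Minimum is 3 at row 3 (u3 leaves); pivot element 2.
Divide row 3 by 2; eliminate column x2 from the other rows.
In the new row 3, the u3 entry is the old entry divided by the pivot: 1/2 = 1/2.

1/2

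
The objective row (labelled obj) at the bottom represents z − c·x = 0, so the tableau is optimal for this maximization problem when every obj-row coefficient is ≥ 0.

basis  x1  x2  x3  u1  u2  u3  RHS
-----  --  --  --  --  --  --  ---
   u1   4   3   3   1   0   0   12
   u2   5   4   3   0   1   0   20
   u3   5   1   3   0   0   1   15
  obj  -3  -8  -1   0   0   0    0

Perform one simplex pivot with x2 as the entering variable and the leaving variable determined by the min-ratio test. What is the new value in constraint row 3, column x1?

Ratio test on column x2 — row 1: 12/3 = 4; row 2: 20/4 = 5; row 3: 15/1 = 15. Minimum is 4 at row 1 (u1 leaves); pivot element 3.
Divide row 1 by 3; eliminate column x2 from the other rows.
Row 3 update in column x1: 5 − 1·(4/3) = 11/3.

11/3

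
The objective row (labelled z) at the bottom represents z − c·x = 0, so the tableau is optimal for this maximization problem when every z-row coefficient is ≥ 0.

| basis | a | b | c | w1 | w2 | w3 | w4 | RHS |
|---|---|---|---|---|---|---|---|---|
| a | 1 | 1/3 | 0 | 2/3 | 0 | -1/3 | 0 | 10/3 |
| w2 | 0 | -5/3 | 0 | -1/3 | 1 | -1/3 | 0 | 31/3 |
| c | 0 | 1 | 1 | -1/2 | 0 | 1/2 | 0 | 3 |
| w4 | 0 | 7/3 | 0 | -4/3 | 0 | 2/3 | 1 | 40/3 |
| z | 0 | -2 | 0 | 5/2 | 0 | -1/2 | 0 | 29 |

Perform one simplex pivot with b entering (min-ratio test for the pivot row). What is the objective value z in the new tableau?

35

Ratio test on column b — row 1: (10/3)/(1/3) = 10; row 2: entry -5/3 ≤ 0; row 3: 3/1 = 3; row 4: (40/3)/(7/3) = 40/7. Minimum is 3 at row 3 (c leaves); pivot element 1.
Pivot on row 3; the z-row RHS becomes 29 − (-2)·3 = 35.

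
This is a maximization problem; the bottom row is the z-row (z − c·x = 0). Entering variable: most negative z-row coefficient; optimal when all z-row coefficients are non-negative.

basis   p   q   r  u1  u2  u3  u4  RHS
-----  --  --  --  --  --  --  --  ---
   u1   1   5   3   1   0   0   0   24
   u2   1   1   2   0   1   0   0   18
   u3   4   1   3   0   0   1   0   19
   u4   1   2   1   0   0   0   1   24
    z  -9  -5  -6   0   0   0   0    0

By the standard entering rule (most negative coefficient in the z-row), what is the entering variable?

p

Negative z-row entries: p: -9, q: -5, r: -6.
The most negative is -9 in column p, so p enters.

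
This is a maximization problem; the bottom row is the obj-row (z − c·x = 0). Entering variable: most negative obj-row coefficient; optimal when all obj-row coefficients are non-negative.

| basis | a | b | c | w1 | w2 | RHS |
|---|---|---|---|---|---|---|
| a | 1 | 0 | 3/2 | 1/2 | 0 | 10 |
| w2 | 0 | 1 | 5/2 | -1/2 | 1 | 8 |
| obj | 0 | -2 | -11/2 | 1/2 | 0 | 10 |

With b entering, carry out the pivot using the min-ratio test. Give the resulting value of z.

Ratio test on column b — row 1: entry 0 ≤ 0; row 2: 8/1 = 8. Minimum is 8 at row 2 (w2 leaves); pivot element 1.
Pivot on row 2; the obj-row RHS becomes 10 − (-2)·8 = 26.

26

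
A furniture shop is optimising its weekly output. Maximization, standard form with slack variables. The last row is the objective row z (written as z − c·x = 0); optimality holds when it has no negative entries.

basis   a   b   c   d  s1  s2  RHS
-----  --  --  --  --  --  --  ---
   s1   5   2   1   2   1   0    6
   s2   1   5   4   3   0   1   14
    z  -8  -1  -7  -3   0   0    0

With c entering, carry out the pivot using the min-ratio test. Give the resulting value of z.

49/2

Ratio test on column c — row 1: 6/1 = 6; row 2: 14/4 = 7/2. Minimum is 7/2 at row 2 (s2 leaves); pivot element 4.
Pivot on row 2; the z-row RHS becomes 0 − (-7)·(7/2) = 49/2.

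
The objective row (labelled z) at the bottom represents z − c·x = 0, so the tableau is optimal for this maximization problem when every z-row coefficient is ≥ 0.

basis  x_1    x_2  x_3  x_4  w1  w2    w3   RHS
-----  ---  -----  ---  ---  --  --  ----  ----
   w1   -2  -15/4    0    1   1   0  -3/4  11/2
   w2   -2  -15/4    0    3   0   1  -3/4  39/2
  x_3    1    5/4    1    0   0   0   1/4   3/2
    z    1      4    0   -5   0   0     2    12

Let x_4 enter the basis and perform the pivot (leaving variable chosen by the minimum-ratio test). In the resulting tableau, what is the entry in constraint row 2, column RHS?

3

Ratio test on column x_4 — row 1: (11/2)/1 = 11/2; row 2: (39/2)/3 = 13/2; row 3: entry 0 ≤ 0. Minimum is 11/2 at row 1 (w1 leaves); pivot element 1.
Divide row 1 by 1; eliminate column x_4 from the other rows.
Row 2 update in column RHS: 39/2 − 3·(11/2) = 3.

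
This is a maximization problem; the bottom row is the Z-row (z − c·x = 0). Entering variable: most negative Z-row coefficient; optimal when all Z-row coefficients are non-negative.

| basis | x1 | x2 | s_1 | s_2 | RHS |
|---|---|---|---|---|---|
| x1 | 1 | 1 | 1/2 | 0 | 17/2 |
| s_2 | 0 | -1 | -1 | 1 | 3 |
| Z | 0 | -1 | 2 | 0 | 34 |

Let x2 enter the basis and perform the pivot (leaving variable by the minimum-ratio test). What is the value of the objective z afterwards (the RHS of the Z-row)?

85/2

Ratio test on column x2 — row 1: (17/2)/1 = 17/2; row 2: entry -1 ≤ 0. Minimum is 17/2 at row 1 (x1 leaves); pivot element 1.
Pivot on row 1; the Z-row RHS becomes 34 − (-1)·(17/2) = 85/2.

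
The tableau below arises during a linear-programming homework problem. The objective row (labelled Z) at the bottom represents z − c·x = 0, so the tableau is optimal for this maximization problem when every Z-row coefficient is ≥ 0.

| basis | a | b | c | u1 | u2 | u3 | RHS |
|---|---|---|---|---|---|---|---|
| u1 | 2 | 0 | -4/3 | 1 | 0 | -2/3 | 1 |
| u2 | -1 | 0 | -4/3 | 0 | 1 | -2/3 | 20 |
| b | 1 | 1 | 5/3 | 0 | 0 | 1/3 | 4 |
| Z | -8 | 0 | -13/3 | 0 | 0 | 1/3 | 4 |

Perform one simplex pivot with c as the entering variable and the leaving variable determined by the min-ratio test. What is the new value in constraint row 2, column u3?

Ratio test on column c — row 1: entry -4/3 ≤ 0; row 2: entry -4/3 ≤ 0; row 3: 4/(5/3) = 12/5. Minimum is 12/5 at row 3 (b leaves); pivot element 5/3.
Divide row 3 by 5/3; eliminate column c from the other rows.
Row 2 update in column u3: -2/3 − (-4/3)·(1/5) = -2/5.

-2/5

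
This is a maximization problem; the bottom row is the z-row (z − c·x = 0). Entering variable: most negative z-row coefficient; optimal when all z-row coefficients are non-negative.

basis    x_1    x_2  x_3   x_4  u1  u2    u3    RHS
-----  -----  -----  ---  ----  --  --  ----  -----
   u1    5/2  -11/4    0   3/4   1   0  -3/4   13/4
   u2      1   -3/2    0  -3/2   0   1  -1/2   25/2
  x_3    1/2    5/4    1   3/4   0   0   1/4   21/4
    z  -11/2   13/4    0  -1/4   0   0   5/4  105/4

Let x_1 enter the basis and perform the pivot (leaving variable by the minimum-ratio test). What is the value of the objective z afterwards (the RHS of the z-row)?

167/5

Ratio test on column x_1 — row 1: (13/4)/(5/2) = 13/10; row 2: (25/2)/1 = 25/2; row 3: (21/4)/(1/2) = 21/2. Minimum is 13/10 at row 1 (u1 leaves); pivot element 5/2.
Pivot on row 1; the z-row RHS becomes 105/4 − (-11/2)·(13/10) = 167/5.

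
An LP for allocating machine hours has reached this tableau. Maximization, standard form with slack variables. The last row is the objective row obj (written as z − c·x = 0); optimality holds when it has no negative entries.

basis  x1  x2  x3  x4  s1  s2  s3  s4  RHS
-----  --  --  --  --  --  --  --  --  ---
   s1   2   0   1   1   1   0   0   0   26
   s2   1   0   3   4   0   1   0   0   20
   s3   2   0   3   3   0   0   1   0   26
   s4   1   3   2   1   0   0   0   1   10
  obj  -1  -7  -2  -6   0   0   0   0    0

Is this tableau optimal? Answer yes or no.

no

The obj-row has a negative entry -7 in column x2, so it is not optimal.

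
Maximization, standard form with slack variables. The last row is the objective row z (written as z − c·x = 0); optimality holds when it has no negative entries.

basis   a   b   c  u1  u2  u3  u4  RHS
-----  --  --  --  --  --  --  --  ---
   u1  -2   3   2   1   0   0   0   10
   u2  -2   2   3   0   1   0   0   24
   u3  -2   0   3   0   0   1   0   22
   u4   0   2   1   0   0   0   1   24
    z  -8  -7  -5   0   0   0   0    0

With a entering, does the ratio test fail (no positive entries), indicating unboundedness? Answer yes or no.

Every constraint-row entry in column a is ≤ 0, so increasing a is unbounded.

yes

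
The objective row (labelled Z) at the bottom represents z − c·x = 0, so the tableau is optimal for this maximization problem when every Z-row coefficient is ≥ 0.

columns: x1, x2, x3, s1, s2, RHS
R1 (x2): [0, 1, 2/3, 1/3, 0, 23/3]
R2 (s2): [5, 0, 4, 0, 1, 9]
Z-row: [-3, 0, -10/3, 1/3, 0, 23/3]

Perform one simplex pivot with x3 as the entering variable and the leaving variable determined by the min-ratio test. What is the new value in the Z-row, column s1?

1/3

Ratio test on column x3 — row 1: (23/3)/(2/3) = 23/2; row 2: 9/4 = 9/4. Minimum is 9/4 at row 2 (s2 leaves); pivot element 4.
Divide row 2 by 4; eliminate column x3 from the other rows.
Z-row update in column s1: 1/3 − (-10/3)·0 = 1/3.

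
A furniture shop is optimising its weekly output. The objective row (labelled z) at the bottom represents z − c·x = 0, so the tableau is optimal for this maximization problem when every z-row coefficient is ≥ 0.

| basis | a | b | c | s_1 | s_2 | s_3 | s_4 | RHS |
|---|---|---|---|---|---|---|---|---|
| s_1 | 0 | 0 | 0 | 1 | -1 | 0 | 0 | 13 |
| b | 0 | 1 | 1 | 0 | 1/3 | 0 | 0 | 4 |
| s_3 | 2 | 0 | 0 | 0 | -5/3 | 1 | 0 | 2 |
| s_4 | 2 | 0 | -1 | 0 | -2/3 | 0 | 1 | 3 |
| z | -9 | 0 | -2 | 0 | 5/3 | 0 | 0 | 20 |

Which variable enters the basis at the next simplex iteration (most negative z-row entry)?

Negative z-row entries: a: -9, c: -2.
The most negative is -9 in column a, so a enters.

a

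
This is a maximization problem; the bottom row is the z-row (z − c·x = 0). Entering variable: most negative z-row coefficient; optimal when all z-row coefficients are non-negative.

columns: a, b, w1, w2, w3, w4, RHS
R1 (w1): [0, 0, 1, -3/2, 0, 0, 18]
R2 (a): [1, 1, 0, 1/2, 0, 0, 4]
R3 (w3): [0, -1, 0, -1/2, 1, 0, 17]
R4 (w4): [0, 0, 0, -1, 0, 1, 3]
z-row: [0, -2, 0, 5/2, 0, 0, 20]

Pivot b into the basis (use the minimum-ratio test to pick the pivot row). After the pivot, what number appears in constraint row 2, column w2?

Ratio test on column b — row 1: entry 0 ≤ 0; row 2: 4/1 = 4; row 3: entry -1 ≤ 0; row 4: entry 0 ≤ 0. Minimum is 4 at row 2 (a leaves); pivot element 1.
Divide row 2 by 1; eliminate column b from the other rows.
In the new row 2, the w2 entry is the old entry divided by the pivot: (1/2)/1 = 1/2.

1/2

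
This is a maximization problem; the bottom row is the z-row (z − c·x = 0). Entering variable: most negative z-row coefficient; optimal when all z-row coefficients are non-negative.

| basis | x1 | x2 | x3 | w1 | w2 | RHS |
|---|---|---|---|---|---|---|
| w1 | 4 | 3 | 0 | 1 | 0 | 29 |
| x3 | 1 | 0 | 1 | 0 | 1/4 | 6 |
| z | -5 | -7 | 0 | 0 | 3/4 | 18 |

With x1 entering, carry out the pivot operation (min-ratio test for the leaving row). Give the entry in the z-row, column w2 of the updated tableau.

2

Ratio test on column x1 — row 1: 29/4 = 29/4; row 2: 6/1 = 6. Minimum is 6 at row 2 (x3 leaves); pivot element 1.
Divide row 2 by 1; eliminate column x1 from the other rows.
z-row update in column w2: 3/4 − (-5)·(1/4) = 2.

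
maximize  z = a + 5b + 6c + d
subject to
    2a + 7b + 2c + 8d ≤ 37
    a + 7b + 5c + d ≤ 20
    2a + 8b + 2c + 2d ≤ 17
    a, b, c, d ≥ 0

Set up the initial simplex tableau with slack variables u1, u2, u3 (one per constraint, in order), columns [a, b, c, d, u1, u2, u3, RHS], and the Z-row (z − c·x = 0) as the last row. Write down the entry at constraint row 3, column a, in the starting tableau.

Constraint 3 has coefficient 2 on a.

2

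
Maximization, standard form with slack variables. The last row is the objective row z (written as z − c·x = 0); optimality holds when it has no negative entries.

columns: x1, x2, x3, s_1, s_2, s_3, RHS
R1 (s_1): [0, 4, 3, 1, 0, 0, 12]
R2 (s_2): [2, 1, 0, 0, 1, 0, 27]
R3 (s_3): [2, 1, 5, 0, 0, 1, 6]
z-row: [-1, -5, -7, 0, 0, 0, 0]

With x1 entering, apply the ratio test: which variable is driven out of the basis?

Column x1 entries and ratios — s_1: 0 ≤ 0, skip; s_2: 27/2 = 27/2; s_3: 6/2 = 3.
Smallest ratio is 3 in the row of s_3, so s_3 leaves.

s_3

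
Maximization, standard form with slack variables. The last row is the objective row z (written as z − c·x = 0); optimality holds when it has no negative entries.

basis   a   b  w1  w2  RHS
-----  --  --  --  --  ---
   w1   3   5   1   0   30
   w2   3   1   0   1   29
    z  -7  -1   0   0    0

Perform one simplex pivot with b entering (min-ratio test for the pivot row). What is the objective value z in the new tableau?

6

Ratio test on column b — row 1: 30/5 = 6; row 2: 29/1 = 29. Minimum is 6 at row 1 (w1 leaves); pivot element 5.
Pivot on row 1; the z-row RHS becomes 0 − (-1)·6 = 6.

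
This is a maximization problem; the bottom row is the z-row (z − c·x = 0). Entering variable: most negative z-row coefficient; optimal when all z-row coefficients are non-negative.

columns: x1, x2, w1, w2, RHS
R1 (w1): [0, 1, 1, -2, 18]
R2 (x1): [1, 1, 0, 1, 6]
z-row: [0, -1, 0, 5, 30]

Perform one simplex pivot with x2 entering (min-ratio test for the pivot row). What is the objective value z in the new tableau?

36

Ratio test on column x2 — row 1: 18/1 = 18; row 2: 6/1 = 6. Minimum is 6 at row 2 (x1 leaves); pivot element 1.
Pivot on row 2; the z-row RHS becomes 30 − (-1)·6 = 36.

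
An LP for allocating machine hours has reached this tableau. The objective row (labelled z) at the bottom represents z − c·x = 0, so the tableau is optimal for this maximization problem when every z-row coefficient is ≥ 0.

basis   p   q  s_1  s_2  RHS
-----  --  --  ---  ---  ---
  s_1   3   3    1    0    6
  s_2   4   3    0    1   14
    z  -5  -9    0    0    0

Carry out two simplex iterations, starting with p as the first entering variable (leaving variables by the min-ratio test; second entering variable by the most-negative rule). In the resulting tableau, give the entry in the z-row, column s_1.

Ratio test on column p — row 1: 6/3 = 2; row 2: 14/4 = 7/2. Minimum is 2 at row 1 (s_1 leaves); pivot element 3.
Divide row 1 by 3; eliminate column p from the other rows.
Second iteration: most negative z-row entry is -4 in column q, so q enters.
Ratio test on column q — row 1: 2/1 = 2; row 2: entry -1 ≤ 0. Minimum is 2 at row 1 (p leaves); pivot element 1.
Divide row 1 by 1; eliminate column q from the other rows.
After both pivots, the entry at the z-row, column s_1 is 3.

3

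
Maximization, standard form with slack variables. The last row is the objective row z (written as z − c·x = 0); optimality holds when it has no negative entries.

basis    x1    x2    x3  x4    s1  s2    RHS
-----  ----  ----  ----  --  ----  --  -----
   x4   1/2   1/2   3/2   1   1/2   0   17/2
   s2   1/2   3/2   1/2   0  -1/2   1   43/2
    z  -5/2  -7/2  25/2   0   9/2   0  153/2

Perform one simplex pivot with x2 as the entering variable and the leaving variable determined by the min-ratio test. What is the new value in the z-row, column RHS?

380/3

Ratio test on column x2 — row 1: (17/2)/(1/2) = 17; row 2: (43/2)/(3/2) = 43/3. Minimum is 43/3 at row 2 (s2 leaves); pivot element 3/2.
Divide row 2 by 3/2; eliminate column x2 from the other rows.
z-row update in column RHS: 153/2 − (-7/2)·(43/3) = 380/3.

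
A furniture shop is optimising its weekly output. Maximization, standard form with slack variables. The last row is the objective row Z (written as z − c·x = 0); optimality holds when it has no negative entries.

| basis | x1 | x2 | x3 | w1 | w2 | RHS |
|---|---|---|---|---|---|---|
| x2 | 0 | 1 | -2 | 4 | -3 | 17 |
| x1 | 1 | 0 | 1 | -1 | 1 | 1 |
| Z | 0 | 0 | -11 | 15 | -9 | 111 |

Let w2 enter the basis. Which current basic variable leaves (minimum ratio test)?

Column w2 entries and ratios — x2: -3 ≤ 0, skip; x1: 1/1 = 1.
Smallest ratio is 1 in the row of x1, so x1 leaves.

x1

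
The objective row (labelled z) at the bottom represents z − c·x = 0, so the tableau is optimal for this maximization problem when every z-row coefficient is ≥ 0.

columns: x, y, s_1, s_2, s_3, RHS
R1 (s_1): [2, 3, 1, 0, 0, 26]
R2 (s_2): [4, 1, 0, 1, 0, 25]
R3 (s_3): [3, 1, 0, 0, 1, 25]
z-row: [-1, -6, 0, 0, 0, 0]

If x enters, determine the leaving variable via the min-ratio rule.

Column x entries and ratios — s_1: 26/2 = 13; s_2: 25/4 = 25/4; s_3: 25/3 = 25/3.
Smallest ratio is 25/4 in the row of s_2, so s_2 leaves.

s_2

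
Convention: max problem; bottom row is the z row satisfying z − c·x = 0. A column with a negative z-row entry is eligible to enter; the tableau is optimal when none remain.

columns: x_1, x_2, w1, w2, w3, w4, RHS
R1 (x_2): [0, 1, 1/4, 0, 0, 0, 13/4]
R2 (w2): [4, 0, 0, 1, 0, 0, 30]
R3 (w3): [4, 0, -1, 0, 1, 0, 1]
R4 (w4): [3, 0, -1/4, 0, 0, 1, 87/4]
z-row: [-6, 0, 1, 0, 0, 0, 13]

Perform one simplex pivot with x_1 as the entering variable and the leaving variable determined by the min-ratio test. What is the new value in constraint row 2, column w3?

-1

Ratio test on column x_1 — row 1: entry 0 ≤ 0; row 2: 30/4 = 15/2; row 3: 1/4 = 1/4; row 4: (87/4)/3 = 29/4. Minimum is 1/4 at row 3 (w3 leaves); pivot element 4.
Divide row 3 by 4; eliminate column x_1 from the other rows.
Row 2 update in column w3: 0 − 4·(1/4) = -1.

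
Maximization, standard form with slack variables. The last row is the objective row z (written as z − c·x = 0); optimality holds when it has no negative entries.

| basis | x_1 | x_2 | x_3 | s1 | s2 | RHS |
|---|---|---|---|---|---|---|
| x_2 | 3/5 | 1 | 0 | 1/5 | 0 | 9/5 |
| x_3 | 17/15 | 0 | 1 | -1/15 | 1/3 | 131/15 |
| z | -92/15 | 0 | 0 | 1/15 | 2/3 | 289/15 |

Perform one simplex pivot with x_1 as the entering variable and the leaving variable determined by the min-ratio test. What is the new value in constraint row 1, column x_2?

5/3

Ratio test on column x_1 — row 1: (9/5)/(3/5) = 3; row 2: (131/15)/(17/15) = 131/17. Minimum is 3 at row 1 (x_2 leaves); pivot element 3/5.
Divide row 1 by 3/5; eliminate column x_1 from the other rows.
In the new row 1, the x_2 entry is the old entry divided by the pivot: 1/(3/5) = 5/3.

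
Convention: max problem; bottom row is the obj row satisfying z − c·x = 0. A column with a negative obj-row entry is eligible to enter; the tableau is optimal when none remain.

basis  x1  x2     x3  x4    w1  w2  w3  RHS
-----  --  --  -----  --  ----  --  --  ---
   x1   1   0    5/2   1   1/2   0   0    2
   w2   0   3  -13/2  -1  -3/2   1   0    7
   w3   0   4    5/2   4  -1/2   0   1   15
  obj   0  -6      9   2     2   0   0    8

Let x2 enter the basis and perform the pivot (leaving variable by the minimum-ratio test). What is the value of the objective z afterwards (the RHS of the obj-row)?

Ratio test on column x2 — row 1: entry 0 ≤ 0; row 2: 7/3 = 7/3; row 3: 15/4 = 15/4. Minimum is 7/3 at row 2 (w2 leaves); pivot element 3.
Pivot on row 2; the obj-row RHS becomes 8 − (-6)·(7/3) = 22.

22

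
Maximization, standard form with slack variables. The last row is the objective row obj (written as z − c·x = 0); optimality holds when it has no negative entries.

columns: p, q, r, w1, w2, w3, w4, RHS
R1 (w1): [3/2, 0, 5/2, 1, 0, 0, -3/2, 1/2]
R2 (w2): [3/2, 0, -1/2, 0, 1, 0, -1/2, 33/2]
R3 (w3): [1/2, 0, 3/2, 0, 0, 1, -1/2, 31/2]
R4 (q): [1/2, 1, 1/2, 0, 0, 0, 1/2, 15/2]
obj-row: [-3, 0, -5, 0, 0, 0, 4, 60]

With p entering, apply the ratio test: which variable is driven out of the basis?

Column p entries and ratios — w1: (1/2)/(3/2) = 1/3; w2: (33/2)/(3/2) = 11; w3: (31/2)/(1/2) = 31; q: (15/2)/(1/2) = 15.
Smallest ratio is 1/3 in the row of w1, so w1 leaves.

w1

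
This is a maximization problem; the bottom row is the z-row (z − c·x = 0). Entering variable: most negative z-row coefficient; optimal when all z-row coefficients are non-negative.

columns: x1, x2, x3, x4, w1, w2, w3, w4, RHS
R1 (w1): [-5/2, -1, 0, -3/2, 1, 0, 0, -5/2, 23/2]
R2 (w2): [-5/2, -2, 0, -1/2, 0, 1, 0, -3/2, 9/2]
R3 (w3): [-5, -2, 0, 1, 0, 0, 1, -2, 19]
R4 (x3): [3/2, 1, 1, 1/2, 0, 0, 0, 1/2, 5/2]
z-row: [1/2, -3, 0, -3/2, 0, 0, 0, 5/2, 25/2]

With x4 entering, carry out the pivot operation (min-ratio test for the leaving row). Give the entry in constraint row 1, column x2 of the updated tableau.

2

Ratio test on column x4 — row 1: entry -3/2 ≤ 0; row 2: entry -1/2 ≤ 0; row 3: 19/1 = 19; row 4: (5/2)/(1/2) = 5. Minimum is 5 at row 4 (x3 leaves); pivot element 1/2.
Divide row 4 by 1/2; eliminate column x4 from the other rows.
Row 1 update in column x2: -1 − (-3/2)·2 = 2.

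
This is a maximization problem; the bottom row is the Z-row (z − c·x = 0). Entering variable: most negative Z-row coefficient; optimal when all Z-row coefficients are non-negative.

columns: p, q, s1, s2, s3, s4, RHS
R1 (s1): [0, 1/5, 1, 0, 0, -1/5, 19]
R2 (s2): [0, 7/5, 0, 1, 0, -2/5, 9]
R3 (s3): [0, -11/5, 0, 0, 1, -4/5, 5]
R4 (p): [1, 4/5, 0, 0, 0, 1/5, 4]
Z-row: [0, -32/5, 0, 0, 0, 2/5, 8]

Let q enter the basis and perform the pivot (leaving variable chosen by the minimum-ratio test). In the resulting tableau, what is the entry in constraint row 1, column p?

-1/4

Ratio test on column q — row 1: 19/(1/5) = 95; row 2: 9/(7/5) = 45/7; row 3: entry -11/5 ≤ 0; row 4: 4/(4/5) = 5. Minimum is 5 at row 4 (p leaves); pivot element 4/5.
Divide row 4 by 4/5; eliminate column q from the other rows.
Row 1 update in column p: 0 − (1/5)·(5/4) = -1/4.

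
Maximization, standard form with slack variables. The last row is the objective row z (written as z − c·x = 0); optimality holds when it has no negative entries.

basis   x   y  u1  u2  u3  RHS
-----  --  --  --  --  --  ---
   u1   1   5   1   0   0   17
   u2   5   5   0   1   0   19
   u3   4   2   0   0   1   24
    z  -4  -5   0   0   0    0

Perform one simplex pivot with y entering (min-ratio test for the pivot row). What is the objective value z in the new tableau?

Ratio test on column y — row 1: 17/5 = 17/5; row 2: 19/5 = 19/5; row 3: 24/2 = 12. Minimum is 17/5 at row 1 (u1 leaves); pivot element 5.
Pivot on row 1; the z-row RHS becomes 0 − (-5)·(17/5) = 17.

17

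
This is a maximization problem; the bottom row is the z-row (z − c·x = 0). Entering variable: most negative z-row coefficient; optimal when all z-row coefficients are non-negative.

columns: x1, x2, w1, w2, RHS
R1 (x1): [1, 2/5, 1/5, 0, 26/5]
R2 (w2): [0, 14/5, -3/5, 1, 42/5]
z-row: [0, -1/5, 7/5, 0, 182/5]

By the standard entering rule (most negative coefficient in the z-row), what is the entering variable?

Negative z-row entries: x2: -1/5.
The most negative is -1/5 in column x2, so x2 enters.

x2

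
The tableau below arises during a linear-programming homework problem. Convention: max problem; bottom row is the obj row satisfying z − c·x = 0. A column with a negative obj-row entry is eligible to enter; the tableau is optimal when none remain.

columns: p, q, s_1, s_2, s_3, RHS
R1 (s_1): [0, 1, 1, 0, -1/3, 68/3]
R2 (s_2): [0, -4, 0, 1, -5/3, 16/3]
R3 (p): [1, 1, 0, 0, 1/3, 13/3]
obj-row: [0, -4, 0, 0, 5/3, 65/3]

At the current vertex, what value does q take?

q is not in the basis, so in the current basic feasible solution q = 0.

0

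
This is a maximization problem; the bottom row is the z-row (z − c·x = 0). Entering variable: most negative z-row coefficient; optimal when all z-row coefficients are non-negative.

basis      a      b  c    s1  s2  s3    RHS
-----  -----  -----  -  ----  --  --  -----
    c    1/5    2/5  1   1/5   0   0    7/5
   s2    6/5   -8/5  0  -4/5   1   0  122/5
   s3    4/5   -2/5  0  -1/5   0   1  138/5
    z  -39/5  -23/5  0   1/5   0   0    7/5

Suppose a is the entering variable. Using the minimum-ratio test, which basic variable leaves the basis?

c

Column a entries and ratios — c: (7/5)/(1/5) = 7; s2: (122/5)/(6/5) = 61/3; s3: (138/5)/(4/5) = 69/2.
Smallest ratio is 7 in the row of c, so c leaves.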